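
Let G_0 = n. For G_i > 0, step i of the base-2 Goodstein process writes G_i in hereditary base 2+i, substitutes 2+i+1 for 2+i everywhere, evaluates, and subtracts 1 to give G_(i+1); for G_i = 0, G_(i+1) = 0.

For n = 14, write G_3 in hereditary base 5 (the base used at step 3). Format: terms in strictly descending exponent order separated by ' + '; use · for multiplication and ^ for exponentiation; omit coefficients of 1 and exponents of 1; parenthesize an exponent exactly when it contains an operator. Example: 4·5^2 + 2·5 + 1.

14 —HB2→ 2^(2 + 1) + 2^2 + 2 —bump→ 3^(3 + 1) + 3^3 + 3 = 111 —(−1)→ 110
110 —HB3→ 3^(3 + 1) + 3^3 + 2 —bump→ 4^(4 + 1) + 4^4 + 2 = 1282 —(−1)→ 1281
1281 —HB4→ 4^(4 + 1) + 4^4 + 1 —bump→ 5^(5 + 1) + 5^5 + 1 = 18751 —(−1)→ 18750
18750 —HB5→ 5^(5 + 1) + 5^5 —bump→ 6^(6 + 1) + 6^6 = 326592 —(−1)→ 326591

5^(5 + 1) + 5^5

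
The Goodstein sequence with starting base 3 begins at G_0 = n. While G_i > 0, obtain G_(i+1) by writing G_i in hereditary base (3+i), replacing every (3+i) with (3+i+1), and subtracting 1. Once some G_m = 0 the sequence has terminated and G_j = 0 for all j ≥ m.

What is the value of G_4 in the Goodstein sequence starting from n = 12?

(0) 12|_3 = 3^2 + 3 ↦ 4^2 + 4|_4 = 20 ⇒ 19
(1) 19|_4 = 4^2 + 3 ↦ 5^2 + 3|_5 = 28 ⇒ 27
(2) 27|_5 = 5^2 + 2 ↦ 6^2 + 2|_6 = 38 ⇒ 37
(3) 37|_6 = 6^2 + 1 ↦ 7^2 + 1|_7 = 50 ⇒ 49

49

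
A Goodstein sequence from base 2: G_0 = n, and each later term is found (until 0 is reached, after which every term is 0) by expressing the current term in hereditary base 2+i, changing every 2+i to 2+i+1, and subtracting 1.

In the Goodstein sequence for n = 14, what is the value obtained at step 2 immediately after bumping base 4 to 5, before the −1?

i=0: 14 = 2^(2 + 1) + 2^2 + 2 (b=2); 2→3: 3^(3 + 1) + 3^3 + 3 = 111; 111−1 = 110
i=1: 110 = 3^(3 + 1) + 3^3 + 2 (b=3); 3→4: 4^(4 + 1) + 4^4 + 2 = 1282; 1282−1 = 1281
i=2: 1281 = 4^(4 + 1) + 4^4 + 1 (b=4); 4→5: 5^(5 + 1) + 5^5 + 1 = 18751; 18751−1 = 18750

18751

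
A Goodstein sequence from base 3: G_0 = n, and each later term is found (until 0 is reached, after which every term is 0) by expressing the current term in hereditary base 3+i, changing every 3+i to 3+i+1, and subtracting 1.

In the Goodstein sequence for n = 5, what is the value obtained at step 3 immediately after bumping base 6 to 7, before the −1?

5

G_0=5  [base 3] 3 + 2  →[3↦4]→  4 + 2 = 6  −1 ⇒ G_1=5
G_1=5  [base 4] 4 + 1  →[4↦5]→  5 + 1 = 6  −1 ⇒ G_2=5
G_2=5  [base 5] 5  →[5↦6]→  6 = 6  −1 ⇒ G_3=5
G_3=5  [base 6] 5  →[6↦7]→  5 = 5  −1 ⇒ G_4=4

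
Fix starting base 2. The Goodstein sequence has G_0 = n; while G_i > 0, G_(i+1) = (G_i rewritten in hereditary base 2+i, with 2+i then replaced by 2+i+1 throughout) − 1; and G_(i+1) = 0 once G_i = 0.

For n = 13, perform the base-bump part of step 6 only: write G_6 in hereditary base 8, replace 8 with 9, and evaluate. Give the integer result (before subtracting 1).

3486786856

base 2: 13 = 2^(2 + 1) + 2^2 + 1; at 3: 3^(3 + 1) + 3^3 + 1 = 109; next = 108
base 3: 108 = 3^(3 + 1) + 3^3; at 4: 4^(4 + 1) + 4^4 = 1280; next = 1279
base 4: 1279 = 4^(4 + 1) + 3·4^3 + 3·4^2 + 3·4 + 3; at 5: 5^(5 + 1) + 3·5^3 + 3·5^2 + 3·5 + 3 = 16093; next = 16092
base 5: 16092 = 5^(5 + 1) + 3·5^3 + 3·5^2 + 3·5 + 2; at 6: 6^(6 + 1) + 3·6^3 + 3·6^2 + 3·6 + 2 = 280712; next = 280711
base 6: 280711 = 6^(6 + 1) + 3·6^3 + 3·6^2 + 3·6 + 1; at 7: 7^(7 + 1) + 3·7^3 + 3·7^2 + 3·7 + 1 = 5765999; next = 5765998
base 7: 5765998 = 7^(7 + 1) + 3·7^3 + 3·7^2 + 3·7; at 8: 8^(8 + 1) + 3·8^3 + 3·8^2 + 3·8 = 134219480; next = 134219479
base 8: 134219479 = 8^(8 + 1) + 3·8^3 + 3·8^2 + 2·8 + 7; at 9: 9^(9 + 1) + 3·9^3 + 3·9^2 + 2·9 + 7 = 3486786856; next = 3486786855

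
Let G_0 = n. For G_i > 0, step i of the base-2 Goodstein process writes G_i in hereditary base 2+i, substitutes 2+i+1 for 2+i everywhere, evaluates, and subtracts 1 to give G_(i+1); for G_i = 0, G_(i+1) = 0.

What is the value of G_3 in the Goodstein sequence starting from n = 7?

3127

base 2: 7 = 2^2 + 2 + 1; at 3: 3^3 + 3 + 1 = 31; next = 30
base 3: 30 = 3^3 + 3; at 4: 4^4 + 4 = 260; next = 259
base 4: 259 = 4^4 + 3; at 5: 5^5 + 3 = 3128; next = 3127
base 5: 3127 = 5^5 + 2; at 6: 6^6 + 2 = 46658; next = 46657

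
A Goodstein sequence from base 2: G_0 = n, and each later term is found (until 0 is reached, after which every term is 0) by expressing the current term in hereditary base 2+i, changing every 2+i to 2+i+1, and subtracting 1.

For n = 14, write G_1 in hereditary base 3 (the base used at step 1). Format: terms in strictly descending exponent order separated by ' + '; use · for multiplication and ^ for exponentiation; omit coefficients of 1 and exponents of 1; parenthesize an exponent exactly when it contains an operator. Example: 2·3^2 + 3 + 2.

3^(3 + 1) + 3^3 + 2

G_0 = 14. HB_2(14) = 2^(2 + 1) + 2^2 + 2. Bump = 111. G_1 = 110.
G_1 = 110. HB_3(110) = 3^(3 + 1) + 3^3 + 2. Bump = 1282. G_2 = 1281.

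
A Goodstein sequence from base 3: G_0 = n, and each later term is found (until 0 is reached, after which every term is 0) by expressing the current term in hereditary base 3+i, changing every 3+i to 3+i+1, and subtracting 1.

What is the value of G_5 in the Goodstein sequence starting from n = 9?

base 3: 9 = 3^2; at 4: 4^2 = 16; next = 15
base 4: 15 = 3·4 + 3; at 5: 3·5 + 3 = 18; next = 17
base 5: 17 = 3·5 + 2; at 6: 3·6 + 2 = 20; next = 19
base 6: 19 = 3·6 + 1; at 7: 3·7 + 1 = 22; next = 21
base 7: 21 = 3·7; at 8: 3·8 = 24; next = 23

23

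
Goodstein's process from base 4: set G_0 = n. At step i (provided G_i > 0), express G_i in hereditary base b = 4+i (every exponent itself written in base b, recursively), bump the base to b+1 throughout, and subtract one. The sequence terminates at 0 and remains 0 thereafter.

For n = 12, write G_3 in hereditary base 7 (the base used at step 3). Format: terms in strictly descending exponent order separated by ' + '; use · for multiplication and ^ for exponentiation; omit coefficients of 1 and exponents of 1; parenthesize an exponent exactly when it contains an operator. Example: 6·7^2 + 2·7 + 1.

2·7 + 2

12 —HB4→ 3·4 —bump→ 3·5 = 15 —(−1)→ 14
14 —HB5→ 2·5 + 4 —bump→ 2·6 + 4 = 16 —(−1)→ 15
15 —HB6→ 2·6 + 3 —bump→ 2·7 + 3 = 17 —(−1)→ 16
16 —HB7→ 2·7 + 2 —bump→ 2·8 + 2 = 18 —(−1)→ 17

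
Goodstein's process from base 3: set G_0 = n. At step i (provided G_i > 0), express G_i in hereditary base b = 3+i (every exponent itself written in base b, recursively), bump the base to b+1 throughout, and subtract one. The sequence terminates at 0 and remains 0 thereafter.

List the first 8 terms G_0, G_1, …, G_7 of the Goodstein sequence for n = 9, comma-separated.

9, 15, 17, 19, 21, 23, 24, 25

9 —HB3→ 3^2 —bump→ 4^2 = 16 —(−1)→ 15
15 —HB4→ 3·4 + 3 —bump→ 3·5 + 3 = 18 —(−1)→ 17
17 —HB5→ 3·5 + 2 —bump→ 3·6 + 2 = 20 —(−1)→ 19
19 —HB6→ 3·6 + 1 —bump→ 3·7 + 1 = 22 —(−1)→ 21
21 —HB7→ 3·7 —bump→ 3·8 = 24 —(−1)→ 23
23 —HB8→ 2·8 + 7 —bump→ 2·9 + 7 = 25 —(−1)→ 24
24 —HB9→ 2·9 + 6 —bump→ 2·10 + 6 = 26 —(−1)→ 25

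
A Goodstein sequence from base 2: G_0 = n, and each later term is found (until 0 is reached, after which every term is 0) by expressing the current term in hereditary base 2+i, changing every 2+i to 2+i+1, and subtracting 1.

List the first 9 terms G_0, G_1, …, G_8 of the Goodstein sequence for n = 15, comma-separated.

15, 111, 1283, 18752, 326593, 6588344, 150994943, 3524450280, 100077777775

i=0: 15 = 2^(2 + 1) + 2^2 + 2 + 1 (b=2); 2→3: 3^(3 + 1) + 3^3 + 3 + 1 = 112; 112−1 = 111
i=1: 111 = 3^(3 + 1) + 3^3 + 3 (b=3); 3→4: 4^(4 + 1) + 4^4 + 4 = 1284; 1284−1 = 1283
i=2: 1283 = 4^(4 + 1) + 4^4 + 3 (b=4); 4→5: 5^(5 + 1) + 5^5 + 3 = 18753; 18753−1 = 18752
i=3: 18752 = 5^(5 + 1) + 5^5 + 2 (b=5); 5→6: 6^(6 + 1) + 6^6 + 2 = 326594; 326594−1 = 326593
i=4: 326593 = 6^(6 + 1) + 6^6 + 1 (b=6); 6→7: 7^(7 + 1) + 7^7 + 1 = 6588345; 6588345−1 = 6588344
i=5: 6588344 = 7^(7 + 1) + 7^7 (b=7); 7→8: 8^(8 + 1) + 8^8 = 150994944; 150994944−1 = 150994943
i=6: 150994943 = 8^(8 + 1) + 7·8^7 + 7·8^6 + 7·8^5 + 7·8^4 + 7·8^3 + 7·8^2 + 7·8 + 7 (b=8); 8→9: 9^(9 + 1) + 7·9^7 + 7·9^6 + 7·9^5 + 7·9^4 + 7·9^3 + 7·9^2 + 7·9 + 7 = 3524450281; 3524450281−1 = 3524450280
i=7: 3524450280 = 9^(9 + 1) + 7·9^7 + 7·9^6 + 7·9^5 + 7·9^4 + 7·9^3 + 7·9^2 + 7·9 + 6 (b=9); 9→10: 10^(10 + 1) + 7·10^7 + 7·10^6 + 7·10^5 + 7·10^4 + 7·10^3 + 7·10^2 + 7·10 + 6 = 100077777776; 100077777776−1 = 100077777775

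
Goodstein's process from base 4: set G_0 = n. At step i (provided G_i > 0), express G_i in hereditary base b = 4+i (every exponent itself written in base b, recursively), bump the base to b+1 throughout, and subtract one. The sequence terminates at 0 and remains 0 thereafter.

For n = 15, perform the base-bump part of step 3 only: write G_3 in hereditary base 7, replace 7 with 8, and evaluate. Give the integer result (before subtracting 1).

24

15 —HB4→ 3·4 + 3 —bump→ 3·5 + 3 = 18 —(−1)→ 17
17 —HB5→ 3·5 + 2 —bump→ 3·6 + 2 = 20 —(−1)→ 19
19 —HB6→ 3·6 + 1 —bump→ 3·7 + 1 = 22 —(−1)→ 21
21 —HB7→ 3·7 —bump→ 3·8 = 24 —(−1)→ 23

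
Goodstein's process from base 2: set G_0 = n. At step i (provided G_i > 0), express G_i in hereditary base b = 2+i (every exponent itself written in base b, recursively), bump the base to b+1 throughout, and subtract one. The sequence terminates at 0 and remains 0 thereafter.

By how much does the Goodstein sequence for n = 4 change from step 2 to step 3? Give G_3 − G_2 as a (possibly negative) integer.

i=0: 4 = 2^2 (b=2); 2→3: 3^3 = 27; 27−1 = 26
i=1: 26 = 2·3^2 + 2·3 + 2 (b=3); 3→4: 2·4^2 + 2·4 + 2 = 42; 42−1 = 41
i=2: 41 = 2·4^2 + 2·4 + 1 (b=4); 4→5: 2·5^2 + 2·5 + 1 = 61; 61−1 = 60

19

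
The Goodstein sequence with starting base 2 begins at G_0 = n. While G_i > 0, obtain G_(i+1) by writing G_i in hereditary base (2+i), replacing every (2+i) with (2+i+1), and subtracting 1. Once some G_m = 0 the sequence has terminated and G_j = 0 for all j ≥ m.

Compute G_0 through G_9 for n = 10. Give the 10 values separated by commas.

i=0: 10 = 2^(2 + 1) + 2 (b=2); 2→3: 3^(3 + 1) + 3 = 84; 84−1 = 83
i=1: 83 = 3^(3 + 1) + 2 (b=3); 3→4: 4^(4 + 1) + 2 = 1026; 1026−1 = 1025
i=2: 1025 = 4^(4 + 1) + 1 (b=4); 4→5: 5^(5 + 1) + 1 = 15626; 15626−1 = 15625
i=3: 15625 = 5^(5 + 1) (b=5); 5→6: 6^(6 + 1) = 279936; 279936−1 = 279935
i=4: 279935 = 5·6^6 + 5·6^5 + 5·6^4 + 5·6^3 + 5·6^2 + 5·6 + 5 (b=6); 6→7: 5·7^7 + 5·7^5 + 5·7^4 + 5·7^3 + 5·7^2 + 5·7 + 5 = 4215755; 4215755−1 = 4215754
i=5: 4215754 = 5·7^7 + 5·7^5 + 5·7^4 + 5·7^3 + 5·7^2 + 5·7 + 4 (b=7); 7→8: 5·8^8 + 5·8^5 + 5·8^4 + 5·8^3 + 5·8^2 + 5·8 + 4 = 84073324; 84073324−1 = 84073323
i=6: 84073323 = 5·8^8 + 5·8^5 + 5·8^4 + 5·8^3 + 5·8^2 + 5·8 + 3 (b=8); 8→9: 5·9^9 + 5·9^5 + 5·9^4 + 5·9^3 + 5·9^2 + 5·9 + 3 = 1937434593; 1937434593−1 = 1937434592
i=7: 1937434592 = 5·9^9 + 5·9^5 + 5·9^4 + 5·9^3 + 5·9^2 + 5·9 + 2 (b=9); 9→10: 5·10^10 + 5·10^5 + 5·10^4 + 5·10^3 + 5·10^2 + 5·10 + 2 = 50000555552; 50000555552−1 = 50000555551
i=8: 50000555551 = 5·10^10 + 5·10^5 + 5·10^4 + 5·10^3 + 5·10^2 + 5·10 + 1 (b=10); 10→11: 5·11^11 + 5·11^5 + 5·11^4 + 5·11^3 + 5·11^2 + 5·11 + 1 = 1426559238831; 1426559238831−1 = 1426559238830

10, 83, 1025, 15625, 279935, 4215754, 84073323, 1937434592, 50000555551, 1426559238830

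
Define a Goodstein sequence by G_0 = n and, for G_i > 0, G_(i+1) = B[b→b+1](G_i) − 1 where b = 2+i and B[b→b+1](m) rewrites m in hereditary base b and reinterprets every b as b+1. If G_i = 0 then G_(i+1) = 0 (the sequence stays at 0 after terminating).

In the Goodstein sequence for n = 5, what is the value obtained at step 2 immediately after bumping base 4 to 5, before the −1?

i=0: 5 = 2^2 + 1 (b=2); 2→3: 3^3 + 1 = 28; 28−1 = 27
i=1: 27 = 3^3 (b=3); 3→4: 4^4 = 256; 256−1 = 255
i=2: 255 = 3·4^3 + 3·4^2 + 3·4 + 3 (b=4); 4→5: 3·5^3 + 3·5^2 + 3·5 + 3 = 468; 468−1 = 467

468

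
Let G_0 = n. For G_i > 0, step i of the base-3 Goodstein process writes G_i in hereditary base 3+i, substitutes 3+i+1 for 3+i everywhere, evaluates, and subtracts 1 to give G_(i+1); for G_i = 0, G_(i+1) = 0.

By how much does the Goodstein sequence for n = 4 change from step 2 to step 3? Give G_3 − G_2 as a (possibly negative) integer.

base 3: 4 = 3 + 1; at 4: 4 + 1 = 5; next = 4
base 4: 4 = 4; at 5: 5 = 5; next = 4
base 5: 4 = 4; at 6: 4 = 4; next = 3

-1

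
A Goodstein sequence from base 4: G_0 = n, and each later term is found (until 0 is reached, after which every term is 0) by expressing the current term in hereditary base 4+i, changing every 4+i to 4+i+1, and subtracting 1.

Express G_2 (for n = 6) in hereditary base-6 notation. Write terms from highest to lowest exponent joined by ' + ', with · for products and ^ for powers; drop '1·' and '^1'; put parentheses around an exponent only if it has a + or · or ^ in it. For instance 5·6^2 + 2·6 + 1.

step 0: 6 = 4 + 2; sub 5 for 4: 5 + 2; = 7; G_1 = 7−1 = 6
step 1: 6 = 5 + 1; sub 6 for 5: 6 + 1; = 7; G_2 = 7−1 = 6

6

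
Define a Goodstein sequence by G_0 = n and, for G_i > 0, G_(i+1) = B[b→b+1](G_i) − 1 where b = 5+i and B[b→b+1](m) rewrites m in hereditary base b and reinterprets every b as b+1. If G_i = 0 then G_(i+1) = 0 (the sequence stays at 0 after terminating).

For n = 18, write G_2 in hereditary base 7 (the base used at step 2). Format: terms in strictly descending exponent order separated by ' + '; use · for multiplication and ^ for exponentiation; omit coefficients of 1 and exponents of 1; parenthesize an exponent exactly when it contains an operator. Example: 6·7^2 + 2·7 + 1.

step 0: 18 = 3·5 + 3; sub 6 for 5: 3·6 + 3; = 21; G_1 = 21−1 = 20
step 1: 20 = 3·6 + 2; sub 7 for 6: 3·7 + 2; = 23; G_2 = 23−1 = 22

3·7 + 1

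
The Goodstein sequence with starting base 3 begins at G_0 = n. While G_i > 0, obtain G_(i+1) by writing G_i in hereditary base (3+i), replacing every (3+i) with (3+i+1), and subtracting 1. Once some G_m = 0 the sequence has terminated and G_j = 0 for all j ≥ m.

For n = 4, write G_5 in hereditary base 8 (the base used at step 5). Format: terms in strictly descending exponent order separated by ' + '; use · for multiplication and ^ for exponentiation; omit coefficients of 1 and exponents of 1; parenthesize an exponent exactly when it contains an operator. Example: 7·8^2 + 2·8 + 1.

i=0: 4 = 3 + 1 (b=3); 3→4: 4 + 1 = 5; 5−1 = 4
i=1: 4 = 4 (b=4); 4→5: 5 = 5; 5−1 = 4
i=2: 4 = 4 (b=5); 5→6: 4 = 4; 4−1 = 3
i=3: 3 = 3 (b=6); 6→7: 3 = 3; 3−1 = 2
i=4: 2 = 2 (b=7); 7→8: 2 = 2; 2−1 = 1

1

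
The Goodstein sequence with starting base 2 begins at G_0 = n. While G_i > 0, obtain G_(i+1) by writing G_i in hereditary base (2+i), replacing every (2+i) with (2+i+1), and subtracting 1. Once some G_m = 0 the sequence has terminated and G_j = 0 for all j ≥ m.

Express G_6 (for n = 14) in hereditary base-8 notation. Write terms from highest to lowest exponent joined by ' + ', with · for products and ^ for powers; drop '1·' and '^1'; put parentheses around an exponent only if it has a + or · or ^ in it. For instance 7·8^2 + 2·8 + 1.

(0) 14|_2 = 2^(2 + 1) + 2^2 + 2 ↦ 3^(3 + 1) + 3^3 + 3|_3 = 111 ⇒ 110
(1) 110|_3 = 3^(3 + 1) + 3^3 + 2 ↦ 4^(4 + 1) + 4^4 + 2|_4 = 1282 ⇒ 1281
(2) 1281|_4 = 4^(4 + 1) + 4^4 + 1 ↦ 5^(5 + 1) + 5^5 + 1|_5 = 18751 ⇒ 18750
(3) 18750|_5 = 5^(5 + 1) + 5^5 ↦ 6^(6 + 1) + 6^6|_6 = 326592 ⇒ 326591
(4) 326591|_6 = 6^(6 + 1) + 5·6^5 + 5·6^4 + 5·6^3 + 5·6^2 + 5·6 + 5 ↦ 7^(7 + 1) + 5·7^5 + 5·7^4 + 5·7^3 + 5·7^2 + 5·7 + 5|_7 = 5862841 ⇒ 5862840
(5) 5862840|_7 = 7^(7 + 1) + 5·7^5 + 5·7^4 + 5·7^3 + 5·7^2 + 5·7 + 4 ↦ 8^(8 + 1) + 5·8^5 + 5·8^4 + 5·8^3 + 5·8^2 + 5·8 + 4|_8 = 134404972 ⇒ 134404971

8^(8 + 1) + 5·8^5 + 5·8^4 + 5·8^3 + 5·8^2 + 5·8 + 3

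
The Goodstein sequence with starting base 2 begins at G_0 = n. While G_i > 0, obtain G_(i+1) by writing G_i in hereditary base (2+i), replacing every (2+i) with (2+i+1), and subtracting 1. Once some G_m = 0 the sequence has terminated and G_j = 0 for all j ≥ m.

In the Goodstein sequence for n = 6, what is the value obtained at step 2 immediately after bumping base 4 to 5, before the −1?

3126

G_0 = 6. HB_2(6) = 2^2 + 2. Bump = 30. G_1 = 29.
G_1 = 29. HB_3(29) = 3^3 + 2. Bump = 258. G_2 = 257.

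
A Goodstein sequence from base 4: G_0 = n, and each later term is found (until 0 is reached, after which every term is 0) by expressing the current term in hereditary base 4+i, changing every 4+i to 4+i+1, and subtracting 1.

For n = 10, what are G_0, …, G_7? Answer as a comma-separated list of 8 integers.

10, 11, 12, 13, 13, 13, 13, 13

step 0: 10 = 2·4 + 2; sub 5 for 4: 2·5 + 2; = 12; G_1 = 12−1 = 11
step 1: 11 = 2·5 + 1; sub 6 for 5: 2·6 + 1; = 13; G_2 = 13−1 = 12
step 2: 12 = 2·6; sub 7 for 6: 2·7; = 14; G_3 = 14−1 = 13
step 3: 13 = 7 + 6; sub 8 for 7: 8 + 6; = 14; G_4 = 14−1 = 13
step 4: 13 = 8 + 5; sub 9 for 8: 9 + 5; = 14; G_5 = 14−1 = 13
step 5: 13 = 9 + 4; sub 10 for 9: 10 + 4; = 14; G_6 = 14−1 = 13
step 6: 13 = 10 + 3; sub 11 for 10: 11 + 3; = 14; G_7 = 14−1 = 13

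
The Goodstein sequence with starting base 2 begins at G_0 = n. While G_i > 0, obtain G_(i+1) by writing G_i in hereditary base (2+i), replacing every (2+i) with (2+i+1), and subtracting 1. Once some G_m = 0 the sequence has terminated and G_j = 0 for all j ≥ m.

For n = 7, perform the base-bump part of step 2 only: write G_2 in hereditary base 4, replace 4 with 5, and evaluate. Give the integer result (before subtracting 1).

3128

(0) 7|_2 = 2^2 + 2 + 1 ↦ 3^3 + 3 + 1|_3 = 31 ⇒ 30
(1) 30|_3 = 3^3 + 3 ↦ 4^4 + 4|_4 = 260 ⇒ 259
(2) 259|_4 = 4^4 + 3 ↦ 5^5 + 3|_5 = 3128 ⇒ 3127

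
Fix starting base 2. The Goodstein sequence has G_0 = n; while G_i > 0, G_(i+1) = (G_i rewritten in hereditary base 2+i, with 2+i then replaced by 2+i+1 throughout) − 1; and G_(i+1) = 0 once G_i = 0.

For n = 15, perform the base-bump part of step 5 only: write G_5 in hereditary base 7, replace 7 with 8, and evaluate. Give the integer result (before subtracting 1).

150994944

step 0: 15 = 2^(2 + 1) + 2^2 + 2 + 1; sub 3 for 2: 3^(3 + 1) + 3^3 + 3 + 1; = 112; G_1 = 112−1 = 111
step 1: 111 = 3^(3 + 1) + 3^3 + 3; sub 4 for 3: 4^(4 + 1) + 4^4 + 4; = 1284; G_2 = 1284−1 = 1283
step 2: 1283 = 4^(4 + 1) + 4^4 + 3; sub 5 for 4: 5^(5 + 1) + 5^5 + 3; = 18753; G_3 = 18753−1 = 18752
step 3: 18752 = 5^(5 + 1) + 5^5 + 2; sub 6 for 5: 6^(6 + 1) + 6^6 + 2; = 326594; G_4 = 326594−1 = 326593
step 4: 326593 = 6^(6 + 1) + 6^6 + 1; sub 7 for 6: 7^(7 + 1) + 7^7 + 1; = 6588345; G_5 = 6588345−1 = 6588344
step 5: 6588344 = 7^(7 + 1) + 7^7; sub 8 for 7: 8^(8 + 1) + 8^8; = 150994944; G_6 = 150994944−1 = 150994943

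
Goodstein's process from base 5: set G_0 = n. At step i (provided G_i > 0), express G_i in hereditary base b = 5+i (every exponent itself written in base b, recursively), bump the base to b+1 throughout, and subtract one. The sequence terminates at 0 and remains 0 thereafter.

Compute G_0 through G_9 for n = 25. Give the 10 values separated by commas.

[0] 25 ≡ 5^2 (base 5). Lift 6: 36. −1: 35.
[1] 35 ≡ 5·6 + 5 (base 6). Lift 7: 40. −1: 39.
[2] 39 ≡ 5·7 + 4 (base 7). Lift 8: 44. −1: 43.
[3] 43 ≡ 5·8 + 3 (base 8). Lift 9: 48. −1: 47.
[4] 47 ≡ 5·9 + 2 (base 9). Lift 10: 52. −1: 51.
[5] 51 ≡ 5·10 + 1 (base 10). Lift 11: 56. −1: 55.
[6] 55 ≡ 5·11 (base 11). Lift 12: 60. −1: 59.
[7] 59 ≡ 4·12 + 11 (base 12). Lift 13: 63. −1: 62.
[8] 62 ≡ 4·13 + 10 (base 13). Lift 14: 66. −1: 65.

25, 35, 39, 43, 47, 51, 55, 59, 62, 65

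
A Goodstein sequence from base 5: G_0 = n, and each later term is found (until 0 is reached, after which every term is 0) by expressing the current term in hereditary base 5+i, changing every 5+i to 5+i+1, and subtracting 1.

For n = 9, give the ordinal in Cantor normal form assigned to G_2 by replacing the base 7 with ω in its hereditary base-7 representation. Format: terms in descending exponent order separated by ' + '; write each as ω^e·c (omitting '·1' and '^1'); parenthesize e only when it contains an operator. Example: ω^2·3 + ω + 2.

9 —HB5→ 5 + 4 —bump→ 6 + 4 = 10 —(−1)→ 9
9 —HB6→ 6 + 3 —bump→ 7 + 3 = 10 —(−1)→ 9
9 —HB7→ 7 + 2 —bump→ 8 + 2 = 10 —(−1)→ 9

ω + 2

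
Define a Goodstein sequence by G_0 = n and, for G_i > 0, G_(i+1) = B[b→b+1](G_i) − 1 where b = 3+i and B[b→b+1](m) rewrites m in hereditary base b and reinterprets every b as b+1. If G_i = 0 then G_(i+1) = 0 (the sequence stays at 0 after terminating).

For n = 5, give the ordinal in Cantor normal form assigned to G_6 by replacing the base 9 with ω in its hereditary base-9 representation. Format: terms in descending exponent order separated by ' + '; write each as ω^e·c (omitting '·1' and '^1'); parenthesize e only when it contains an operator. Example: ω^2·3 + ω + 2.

i=0: 5 = 3 + 2 (b=3); 3→4: 4 + 2 = 6; 6−1 = 5
i=1: 5 = 4 + 1 (b=4); 4→5: 5 + 1 = 6; 6−1 = 5
i=2: 5 = 5 (b=5); 5→6: 6 = 6; 6−1 = 5
i=3: 5 = 5 (b=6); 6→7: 5 = 5; 5−1 = 4
i=4: 4 = 4 (b=7); 7→8: 4 = 4; 4−1 = 3
i=5: 3 = 3 (b=8); 8→9: 3 = 3; 3−1 = 2
i=6: 2 = 2 (b=9); 9→10: 2 = 2; 2−1 = 1

2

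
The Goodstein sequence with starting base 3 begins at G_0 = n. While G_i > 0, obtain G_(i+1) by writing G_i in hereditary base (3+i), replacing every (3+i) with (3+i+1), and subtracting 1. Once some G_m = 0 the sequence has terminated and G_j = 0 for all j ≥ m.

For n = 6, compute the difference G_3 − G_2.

G_0 = 6. HB_3(6) = 2·3. Bump = 8. G_1 = 7.
G_1 = 7. HB_4(7) = 4 + 3. Bump = 8. G_2 = 7.
G_2 = 7. HB_5(7) = 5 + 2. Bump = 8. G_3 = 7.

0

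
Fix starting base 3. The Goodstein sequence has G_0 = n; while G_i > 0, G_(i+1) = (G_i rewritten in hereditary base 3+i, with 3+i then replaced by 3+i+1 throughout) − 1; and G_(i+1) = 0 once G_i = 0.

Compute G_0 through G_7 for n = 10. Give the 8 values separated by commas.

10, 16, 24, 27, 30, 33, 36, 39

step 0: 10 = 3^2 + 1; sub 4 for 3: 4^2 + 1; = 17; G_1 = 17−1 = 16
step 1: 16 = 4^2; sub 5 for 4: 5^2; = 25; G_2 = 25−1 = 24
step 2: 24 = 4·5 + 4; sub 6 for 5: 4·6 + 4; = 28; G_3 = 28−1 = 27
step 3: 27 = 4·6 + 3; sub 7 for 6: 4·7 + 3; = 31; G_4 = 31−1 = 30
step 4: 30 = 4·7 + 2; sub 8 for 7: 4·8 + 2; = 34; G_5 = 34−1 = 33
step 5: 33 = 4·8 + 1; sub 9 for 8: 4·9 + 1; = 37; G_6 = 37−1 = 36
step 6: 36 = 4·9; sub 10 for 9: 4·10; = 40; G_7 = 40−1 = 39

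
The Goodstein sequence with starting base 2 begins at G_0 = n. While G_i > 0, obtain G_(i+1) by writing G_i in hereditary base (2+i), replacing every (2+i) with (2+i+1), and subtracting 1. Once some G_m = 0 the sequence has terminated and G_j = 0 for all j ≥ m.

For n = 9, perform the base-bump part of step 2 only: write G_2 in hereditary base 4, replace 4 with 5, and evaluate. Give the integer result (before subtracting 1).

9843

i=0: 9 = 2^(2 + 1) + 1 (b=2); 2→3: 3^(3 + 1) + 1 = 82; 82−1 = 81
i=1: 81 = 3^(3 + 1) (b=3); 3→4: 4^(4 + 1) = 1024; 1024−1 = 1023
i=2: 1023 = 3·4^4 + 3·4^3 + 3·4^2 + 3·4 + 3 (b=4); 4→5: 3·5^5 + 3·5^3 + 3·5^2 + 3·5 + 3 = 9843; 9843−1 = 9842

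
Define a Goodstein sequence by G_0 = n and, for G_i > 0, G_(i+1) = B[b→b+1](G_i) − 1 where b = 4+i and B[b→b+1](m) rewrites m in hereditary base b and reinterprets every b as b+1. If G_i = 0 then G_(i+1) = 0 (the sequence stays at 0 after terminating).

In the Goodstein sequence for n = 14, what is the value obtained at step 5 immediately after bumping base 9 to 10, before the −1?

24

step 0: 14 = 3·4 + 2; sub 5 for 4: 3·5 + 2; = 17; G_1 = 17−1 = 16
step 1: 16 = 3·5 + 1; sub 6 for 5: 3·6 + 1; = 19; G_2 = 19−1 = 18
step 2: 18 = 3·6; sub 7 for 6: 3·7; = 21; G_3 = 21−1 = 20
step 3: 20 = 2·7 + 6; sub 8 for 7: 2·8 + 6; = 22; G_4 = 22−1 = 21
step 4: 21 = 2·8 + 5; sub 9 for 8: 2·9 + 5; = 23; G_5 = 23−1 = 22
step 5: 22 = 2·9 + 4; sub 10 for 9: 2·10 + 4; = 24; G_6 = 24−1 = 23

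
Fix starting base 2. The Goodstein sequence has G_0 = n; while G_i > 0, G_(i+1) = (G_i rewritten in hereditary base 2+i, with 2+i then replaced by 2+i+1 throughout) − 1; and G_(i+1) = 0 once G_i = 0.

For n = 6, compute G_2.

257

G_0=6  [base 2] 2^2 + 2  →[2↦3]→  3^3 + 3 = 30  −1 ⇒ G_1=29
G_1=29  [base 3] 3^3 + 2  →[3↦4]→  4^4 + 2 = 258  −1 ⇒ G_2=257
G_2=257  [base 4] 4^4 + 1  →[4↦5]→  5^5 + 1 = 3126  −1 ⇒ G_3=3125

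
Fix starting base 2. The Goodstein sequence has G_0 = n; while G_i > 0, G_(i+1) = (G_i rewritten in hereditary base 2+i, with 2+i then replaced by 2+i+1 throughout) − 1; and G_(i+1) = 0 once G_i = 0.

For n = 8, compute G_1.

80

[0] 8 ≡ 2^(2 + 1) (base 2). Lift 3: 81. −1: 80.
[1] 80 ≡ 2·3^3 + 2·3^2 + 2·3 + 2 (base 3). Lift 4: 554. −1: 553.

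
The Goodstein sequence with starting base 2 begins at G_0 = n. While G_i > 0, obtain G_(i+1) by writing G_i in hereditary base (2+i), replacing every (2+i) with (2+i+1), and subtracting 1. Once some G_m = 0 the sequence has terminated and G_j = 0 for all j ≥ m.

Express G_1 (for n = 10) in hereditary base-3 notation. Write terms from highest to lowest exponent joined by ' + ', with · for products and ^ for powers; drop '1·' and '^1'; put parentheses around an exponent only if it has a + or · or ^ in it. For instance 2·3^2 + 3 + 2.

step 0: 10 = 2^(2 + 1) + 2; sub 3 for 2: 3^(3 + 1) + 3; = 84; G_1 = 84−1 = 83
step 1: 83 = 3^(3 + 1) + 2; sub 4 for 3: 4^(4 + 1) + 2; = 1026; G_2 = 1026−1 = 1025

3^(3 + 1) + 2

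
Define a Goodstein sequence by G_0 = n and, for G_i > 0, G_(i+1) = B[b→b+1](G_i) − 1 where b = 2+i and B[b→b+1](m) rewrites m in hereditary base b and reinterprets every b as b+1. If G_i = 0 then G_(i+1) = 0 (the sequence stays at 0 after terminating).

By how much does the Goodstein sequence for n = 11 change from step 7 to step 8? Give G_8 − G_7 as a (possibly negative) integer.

step 0: 11 = 2^(2 + 1) + 2 + 1; sub 3 for 2: 3^(3 + 1) + 3 + 1; = 85; G_1 = 85−1 = 84
step 1: 84 = 3^(3 + 1) + 3; sub 4 for 3: 4^(4 + 1) + 4; = 1028; G_2 = 1028−1 = 1027
step 2: 1027 = 4^(4 + 1) + 3; sub 5 for 4: 5^(5 + 1) + 3; = 15628; G_3 = 15628−1 = 15627
step 3: 15627 = 5^(5 + 1) + 2; sub 6 for 5: 6^(6 + 1) + 2; = 279938; G_4 = 279938−1 = 279937
step 4: 279937 = 6^(6 + 1) + 1; sub 7 for 6: 7^(7 + 1) + 1; = 5764802; G_5 = 5764802−1 = 5764801
step 5: 5764801 = 7^(7 + 1); sub 8 for 7: 8^(8 + 1); = 134217728; G_6 = 134217728−1 = 134217727
step 6: 134217727 = 7·8^8 + 7·8^7 + 7·8^6 + 7·8^5 + 7·8^4 + 7·8^3 + 7·8^2 + 7·8 + 7; sub 9 for 8: 7·9^9 + 7·9^7 + 7·9^6 + 7·9^5 + 7·9^4 + 7·9^3 + 7·9^2 + 7·9 + 7; = 2749609303; G_7 = 2749609303−1 = 2749609302
step 7: 2749609302 = 7·9^9 + 7·9^7 + 7·9^6 + 7·9^5 + 7·9^4 + 7·9^3 + 7·9^2 + 7·9 + 6; sub 10 for 9: 7·10^10 + 7·10^7 + 7·10^6 + 7·10^5 + 7·10^4 + 7·10^3 + 7·10^2 + 7·10 + 6; = 70077777776; G_8 = 70077777776−1 = 70077777775

67328168473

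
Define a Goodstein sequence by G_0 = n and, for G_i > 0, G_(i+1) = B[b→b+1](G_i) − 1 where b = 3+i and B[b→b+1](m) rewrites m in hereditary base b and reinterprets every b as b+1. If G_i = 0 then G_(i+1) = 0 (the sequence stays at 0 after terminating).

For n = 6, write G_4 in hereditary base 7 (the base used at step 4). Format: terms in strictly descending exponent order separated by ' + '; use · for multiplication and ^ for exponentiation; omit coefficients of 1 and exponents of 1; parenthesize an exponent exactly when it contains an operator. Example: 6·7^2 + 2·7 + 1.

7

G_0=6  [base 3] 2·3  →[3↦4]→  2·4 = 8  −1 ⇒ G_1=7
G_1=7  [base 4] 4 + 3  →[4↦5]→  5 + 3 = 8  −1 ⇒ G_2=7
G_2=7  [base 5] 5 + 2  →[5↦6]→  6 + 2 = 8  −1 ⇒ G_3=7
G_3=7  [base 6] 6 + 1  →[6↦7]→  7 + 1 = 8  −1 ⇒ G_4=7
G_4=7  [base 7] 7  →[7↦8]→  8 = 8  −1 ⇒ G_5=7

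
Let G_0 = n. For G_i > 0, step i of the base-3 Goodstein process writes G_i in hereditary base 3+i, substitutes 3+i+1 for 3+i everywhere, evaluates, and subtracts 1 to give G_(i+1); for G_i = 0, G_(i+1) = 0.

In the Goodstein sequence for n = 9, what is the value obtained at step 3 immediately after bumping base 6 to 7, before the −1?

22

(0) 9|_3 = 3^2 ↦ 4^2|_4 = 16 ⇒ 15
(1) 15|_4 = 3·4 + 3 ↦ 3·5 + 3|_5 = 18 ⇒ 17
(2) 17|_5 = 3·5 + 2 ↦ 3·6 + 2|_6 = 20 ⇒ 19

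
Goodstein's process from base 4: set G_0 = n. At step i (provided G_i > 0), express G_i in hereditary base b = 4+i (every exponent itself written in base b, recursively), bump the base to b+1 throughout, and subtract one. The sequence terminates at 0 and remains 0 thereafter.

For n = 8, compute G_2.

[0] 8 ≡ 2·4 (base 4). Lift 5: 10. −1: 9.
[1] 9 ≡ 5 + 4 (base 5). Lift 6: 10. −1: 9.

9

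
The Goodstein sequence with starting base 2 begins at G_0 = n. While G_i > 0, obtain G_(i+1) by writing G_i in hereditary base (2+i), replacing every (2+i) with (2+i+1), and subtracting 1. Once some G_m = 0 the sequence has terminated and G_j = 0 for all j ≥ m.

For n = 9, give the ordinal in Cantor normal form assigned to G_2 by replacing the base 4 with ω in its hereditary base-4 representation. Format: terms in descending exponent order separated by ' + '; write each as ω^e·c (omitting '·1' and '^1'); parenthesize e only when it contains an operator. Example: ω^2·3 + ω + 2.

ω^ω·3 + ω^3·3 + ω^2·3 + ω·3 + 3

[0] 9 ≡ 2^(2 + 1) + 1 (base 2). Lift 3: 82. −1: 81.
[1] 81 ≡ 3^(3 + 1) (base 3). Lift 4: 1024. −1: 1023.
[2] 1023 ≡ 3·4^4 + 3·4^3 + 3·4^2 + 3·4 + 3 (base 4). Lift 5: 9843. −1: 9842.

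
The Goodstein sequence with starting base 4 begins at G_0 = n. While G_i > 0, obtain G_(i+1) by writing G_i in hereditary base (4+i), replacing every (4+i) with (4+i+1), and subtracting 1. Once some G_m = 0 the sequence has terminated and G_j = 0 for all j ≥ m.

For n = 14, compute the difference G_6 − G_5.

1

14 —HB4→ 3·4 + 2 —bump→ 3·5 + 2 = 17 —(−1)→ 16
16 —HB5→ 3·5 + 1 —bump→ 3·6 + 1 = 19 —(−1)→ 18
18 —HB6→ 3·6 —bump→ 3·7 = 21 —(−1)→ 20
20 —HB7→ 2·7 + 6 —bump→ 2·8 + 6 = 22 —(−1)→ 21
21 —HB8→ 2·8 + 5 —bump→ 2·9 + 5 = 23 —(−1)→ 22
22 —HB9→ 2·9 + 4 —bump→ 2·10 + 4 = 24 —(−1)→ 23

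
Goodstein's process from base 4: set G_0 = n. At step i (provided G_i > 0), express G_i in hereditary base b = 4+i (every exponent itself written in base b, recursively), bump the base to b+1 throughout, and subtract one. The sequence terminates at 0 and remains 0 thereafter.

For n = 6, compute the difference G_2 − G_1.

G_0 = 6. HB_4(6) = 4 + 2. Bump = 7. G_1 = 6.
G_1 = 6. HB_5(6) = 5 + 1. Bump = 7. G_2 = 6.

0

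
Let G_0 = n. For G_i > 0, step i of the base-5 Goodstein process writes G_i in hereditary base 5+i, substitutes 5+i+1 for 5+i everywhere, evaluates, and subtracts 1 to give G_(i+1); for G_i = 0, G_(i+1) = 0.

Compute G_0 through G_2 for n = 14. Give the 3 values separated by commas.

14, 15, 16

[0] 14 ≡ 2·5 + 4 (base 5). Lift 6: 16. −1: 15.
[1] 15 ≡ 2·6 + 3 (base 6). Lift 7: 17. −1: 16.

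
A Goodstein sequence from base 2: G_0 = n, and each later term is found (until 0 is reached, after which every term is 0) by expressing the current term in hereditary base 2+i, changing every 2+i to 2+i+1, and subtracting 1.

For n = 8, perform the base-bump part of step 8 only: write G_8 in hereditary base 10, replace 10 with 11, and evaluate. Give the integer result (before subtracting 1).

[0] 8 ≡ 2^(2 + 1) (base 2). Lift 3: 81. −1: 80.
[1] 80 ≡ 2·3^3 + 2·3^2 + 2·3 + 2 (base 3). Lift 4: 554. −1: 553.
[2] 553 ≡ 2·4^4 + 2·4^2 + 2·4 + 1 (base 4). Lift 5: 6311. −1: 6310.
[3] 6310 ≡ 2·5^5 + 2·5^2 + 2·5 (base 5). Lift 6: 93396. −1: 93395.
[4] 93395 ≡ 2·6^6 + 2·6^2 + 6 + 5 (base 6). Lift 7: 1647196. −1: 1647195.
[5] 1647195 ≡ 2·7^7 + 2·7^2 + 7 + 4 (base 7). Lift 8: 33554572. −1: 33554571.
[6] 33554571 ≡ 2·8^8 + 2·8^2 + 8 + 3 (base 8). Lift 9: 774841152. −1: 774841151.
[7] 774841151 ≡ 2·9^9 + 2·9^2 + 9 + 2 (base 9). Lift 10: 20000000212. −1: 20000000211.
[8] 20000000211 ≡ 2·10^10 + 2·10^2 + 10 + 1 (base 10). Lift 11: 570623341476. −1: 570623341475.

570623341476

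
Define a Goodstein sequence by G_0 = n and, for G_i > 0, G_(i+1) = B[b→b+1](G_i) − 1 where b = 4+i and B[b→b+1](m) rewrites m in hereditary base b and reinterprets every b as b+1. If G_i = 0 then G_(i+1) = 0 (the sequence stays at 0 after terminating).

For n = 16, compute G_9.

base 4: 16 = 4^2; at 5: 5^2 = 25; next = 24
base 5: 24 = 4·5 + 4; at 6: 4·6 + 4 = 28; next = 27
base 6: 27 = 4·6 + 3; at 7: 4·7 + 3 = 31; next = 30
base 7: 30 = 4·7 + 2; at 8: 4·8 + 2 = 34; next = 33
base 8: 33 = 4·8 + 1; at 9: 4·9 + 1 = 37; next = 36
base 9: 36 = 4·9; at 10: 4·10 = 40; next = 39
base 10: 39 = 3·10 + 9; at 11: 3·11 + 9 = 42; next = 41
base 11: 41 = 3·11 + 8; at 12: 3·12 + 8 = 44; next = 43
base 12: 43 = 3·12 + 7; at 13: 3·13 + 7 = 46; next = 45

45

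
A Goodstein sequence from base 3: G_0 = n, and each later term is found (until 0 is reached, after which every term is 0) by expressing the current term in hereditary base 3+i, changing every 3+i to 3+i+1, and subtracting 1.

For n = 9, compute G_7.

25

9 —HB3→ 3^2 —bump→ 4^2 = 16 —(−1)→ 15
15 —HB4→ 3·4 + 3 —bump→ 3·5 + 3 = 18 —(−1)→ 17
17 —HB5→ 3·5 + 2 —bump→ 3·6 + 2 = 20 —(−1)→ 19
19 —HB6→ 3·6 + 1 —bump→ 3·7 + 1 = 22 —(−1)→ 21
21 —HB7→ 3·7 —bump→ 3·8 = 24 —(−1)→ 23
23 —HB8→ 2·8 + 7 —bump→ 2·9 + 7 = 25 —(−1)→ 24
24 —HB9→ 2·9 + 6 —bump→ 2·10 + 6 = 26 —(−1)→ 25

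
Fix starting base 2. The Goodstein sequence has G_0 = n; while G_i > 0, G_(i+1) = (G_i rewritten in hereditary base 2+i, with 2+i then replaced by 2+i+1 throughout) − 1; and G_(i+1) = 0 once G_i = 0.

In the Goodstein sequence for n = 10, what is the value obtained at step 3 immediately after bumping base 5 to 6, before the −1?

(0) 10|_2 = 2^(2 + 1) + 2 ↦ 3^(3 + 1) + 3|_3 = 84 ⇒ 83
(1) 83|_3 = 3^(3 + 1) + 2 ↦ 4^(4 + 1) + 2|_4 = 1026 ⇒ 1025
(2) 1025|_4 = 4^(4 + 1) + 1 ↦ 5^(5 + 1) + 1|_5 = 15626 ⇒ 15625
(3) 15625|_5 = 5^(5 + 1) ↦ 6^(6 + 1)|_6 = 279936 ⇒ 279935

279936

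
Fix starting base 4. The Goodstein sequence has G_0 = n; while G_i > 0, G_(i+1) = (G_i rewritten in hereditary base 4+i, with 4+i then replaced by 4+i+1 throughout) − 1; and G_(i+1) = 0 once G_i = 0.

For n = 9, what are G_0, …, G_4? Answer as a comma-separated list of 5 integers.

[0] 9 ≡ 2·4 + 1 (base 4). Lift 5: 11. −1: 10.
[1] 10 ≡ 2·5 (base 5). Lift 6: 12. −1: 11.
[2] 11 ≡ 6 + 5 (base 6). Lift 7: 12. −1: 11.
[3] 11 ≡ 7 + 4 (base 7). Lift 8: 12. −1: 11.

9, 10, 11, 11, 11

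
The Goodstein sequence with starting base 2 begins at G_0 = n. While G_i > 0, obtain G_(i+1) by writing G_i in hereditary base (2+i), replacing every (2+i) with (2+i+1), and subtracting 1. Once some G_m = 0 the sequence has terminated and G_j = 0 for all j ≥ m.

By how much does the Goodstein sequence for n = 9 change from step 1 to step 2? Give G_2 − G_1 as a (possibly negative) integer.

G_0=9  [base 2] 2^(2 + 1) + 1  →[2↦3]→  3^(3 + 1) + 1 = 82  −1 ⇒ G_1=81
G_1=81  [base 3] 3^(3 + 1)  →[3↦4]→  4^(4 + 1) = 1024  −1 ⇒ G_2=1023

942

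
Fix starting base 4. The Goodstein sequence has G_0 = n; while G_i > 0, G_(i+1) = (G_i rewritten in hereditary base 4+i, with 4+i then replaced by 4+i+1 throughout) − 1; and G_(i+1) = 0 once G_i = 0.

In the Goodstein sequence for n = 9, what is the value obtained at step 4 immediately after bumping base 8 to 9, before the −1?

base 4: 9 = 2·4 + 1; at 5: 2·5 + 1 = 11; next = 10
base 5: 10 = 2·5; at 6: 2·6 = 12; next = 11
base 6: 11 = 6 + 5; at 7: 7 + 5 = 12; next = 11
base 7: 11 = 7 + 4; at 8: 8 + 4 = 12; next = 11
base 8: 11 = 8 + 3; at 9: 9 + 3 = 12; next = 11

12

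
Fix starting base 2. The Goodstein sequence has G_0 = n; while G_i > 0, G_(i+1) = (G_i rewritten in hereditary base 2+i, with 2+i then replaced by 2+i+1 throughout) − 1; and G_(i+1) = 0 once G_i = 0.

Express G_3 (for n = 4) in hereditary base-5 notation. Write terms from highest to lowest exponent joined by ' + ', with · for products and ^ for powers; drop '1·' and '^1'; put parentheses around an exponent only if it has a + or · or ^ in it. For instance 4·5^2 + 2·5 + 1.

2·5^2 + 2·5

G_0 = 4. HB_2(4) = 2^2. Bump = 27. G_1 = 26.
G_1 = 26. HB_3(26) = 2·3^2 + 2·3 + 2. Bump = 42. G_2 = 41.
G_2 = 41. HB_4(41) = 2·4^2 + 2·4 + 1. Bump = 61. G_3 = 60.
G_3 = 60. HB_5(60) = 2·5^2 + 2·5. Bump = 84. G_4 = 83.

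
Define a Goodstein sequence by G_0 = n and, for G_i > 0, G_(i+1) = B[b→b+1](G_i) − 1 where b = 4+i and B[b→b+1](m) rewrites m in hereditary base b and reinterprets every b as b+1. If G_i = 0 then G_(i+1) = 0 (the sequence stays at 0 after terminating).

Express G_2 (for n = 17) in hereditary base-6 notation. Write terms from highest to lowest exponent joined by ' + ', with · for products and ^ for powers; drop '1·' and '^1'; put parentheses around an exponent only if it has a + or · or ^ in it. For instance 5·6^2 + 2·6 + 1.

i=0: 17 = 4^2 + 1 (b=4); 4→5: 5^2 + 1 = 26; 26−1 = 25
i=1: 25 = 5^2 (b=5); 5→6: 6^2 = 36; 36−1 = 35
i=2: 35 = 5·6 + 5 (b=6); 6→7: 5·7 + 5 = 40; 40−1 = 39

5·6 + 5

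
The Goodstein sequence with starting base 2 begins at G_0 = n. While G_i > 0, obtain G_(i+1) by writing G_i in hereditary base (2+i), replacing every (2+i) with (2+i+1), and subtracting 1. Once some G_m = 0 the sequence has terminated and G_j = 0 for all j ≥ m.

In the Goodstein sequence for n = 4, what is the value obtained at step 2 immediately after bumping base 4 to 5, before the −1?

61

i=0: 4 = 2^2 (b=2); 2→3: 3^3 = 27; 27−1 = 26
i=1: 26 = 2·3^2 + 2·3 + 2 (b=3); 3→4: 2·4^2 + 2·4 + 2 = 42; 42−1 = 41
i=2: 41 = 2·4^2 + 2·4 + 1 (b=4); 4→5: 2·5^2 + 2·5 + 1 = 61; 61−1 = 60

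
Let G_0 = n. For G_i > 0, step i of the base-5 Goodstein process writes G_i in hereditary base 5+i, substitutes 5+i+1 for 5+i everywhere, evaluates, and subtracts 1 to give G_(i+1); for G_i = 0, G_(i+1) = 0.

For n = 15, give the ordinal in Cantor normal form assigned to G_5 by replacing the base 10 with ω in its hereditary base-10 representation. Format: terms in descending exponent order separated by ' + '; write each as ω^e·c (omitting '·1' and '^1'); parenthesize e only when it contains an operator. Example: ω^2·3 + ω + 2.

[0] 15 ≡ 3·5 (base 5). Lift 6: 18. −1: 17.
[1] 17 ≡ 2·6 + 5 (base 6). Lift 7: 19. −1: 18.
[2] 18 ≡ 2·7 + 4 (base 7). Lift 8: 20. −1: 19.
[3] 19 ≡ 2·8 + 3 (base 8). Lift 9: 21. −1: 20.
[4] 20 ≡ 2·9 + 2 (base 9). Lift 10: 22. −1: 21.
[5] 21 ≡ 2·10 + 1 (base 10). Lift 11: 23. −1: 22.

ω·2 + 1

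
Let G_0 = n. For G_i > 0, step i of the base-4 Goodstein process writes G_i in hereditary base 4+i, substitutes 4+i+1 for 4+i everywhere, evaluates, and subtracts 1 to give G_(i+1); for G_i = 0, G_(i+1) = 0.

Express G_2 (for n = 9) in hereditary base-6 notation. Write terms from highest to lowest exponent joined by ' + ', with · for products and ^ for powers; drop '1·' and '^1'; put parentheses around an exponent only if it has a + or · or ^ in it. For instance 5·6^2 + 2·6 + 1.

G_0 = 9. HB_4(9) = 2·4 + 1. Bump = 11. G_1 = 10.
G_1 = 10. HB_5(10) = 2·5. Bump = 12. G_2 = 11.
G_2 = 11. HB_6(11) = 6 + 5. Bump = 12. G_3 = 11.

6 + 5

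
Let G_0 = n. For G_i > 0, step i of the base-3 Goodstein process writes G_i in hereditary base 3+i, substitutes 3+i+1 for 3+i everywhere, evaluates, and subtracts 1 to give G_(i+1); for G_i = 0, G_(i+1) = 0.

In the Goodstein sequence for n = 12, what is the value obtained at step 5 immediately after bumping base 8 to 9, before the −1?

step 0: 12 = 3^2 + 3; sub 4 for 3: 4^2 + 4; = 20; G_1 = 20−1 = 19
step 1: 19 = 4^2 + 3; sub 5 for 4: 5^2 + 3; = 28; G_2 = 28−1 = 27
step 2: 27 = 5^2 + 2; sub 6 for 5: 6^2 + 2; = 38; G_3 = 38−1 = 37
step 3: 37 = 6^2 + 1; sub 7 for 6: 7^2 + 1; = 50; G_4 = 50−1 = 49
step 4: 49 = 7^2; sub 8 for 7: 8^2; = 64; G_5 = 64−1 = 63
step 5: 63 = 7·8 + 7; sub 9 for 8: 7·9 + 7; = 70; G_6 = 70−1 = 69

70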